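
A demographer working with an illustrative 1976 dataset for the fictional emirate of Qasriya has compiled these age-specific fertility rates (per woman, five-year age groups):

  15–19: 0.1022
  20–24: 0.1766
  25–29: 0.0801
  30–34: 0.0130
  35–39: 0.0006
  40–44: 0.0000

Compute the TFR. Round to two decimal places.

1.86

Sum of ASFRs = 0.1022 + 0.1766 + 0.0801 + 0.0130 + 0.0006 + 0.0000 = 0.3725
TFR = 5 × 0.3725 = 1.8625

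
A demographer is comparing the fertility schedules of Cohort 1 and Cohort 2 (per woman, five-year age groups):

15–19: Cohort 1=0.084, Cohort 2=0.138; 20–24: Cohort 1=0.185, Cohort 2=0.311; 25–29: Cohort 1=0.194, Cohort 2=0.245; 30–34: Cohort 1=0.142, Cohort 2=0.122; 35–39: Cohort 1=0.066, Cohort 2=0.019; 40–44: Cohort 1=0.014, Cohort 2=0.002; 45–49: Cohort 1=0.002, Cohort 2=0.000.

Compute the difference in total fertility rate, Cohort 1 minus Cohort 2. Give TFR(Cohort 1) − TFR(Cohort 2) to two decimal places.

Cohort 1:
  Sum of ASFRs = 0.084 + 0.185 + 0.194 + 0.142 + 0.066 + 0.014 + 0.002 = 0.687
  TFR = 5 × 0.687 = 3.435
Cohort 2:
  Sum of ASFRs = 0.138 + 0.311 + 0.245 + 0.122 + 0.019 + 0.002 + 0.000 = 0.837
  TFR = 5 × 0.837 = 4.185
Difference = 3.435 − 4.185 = -0.75

-0.75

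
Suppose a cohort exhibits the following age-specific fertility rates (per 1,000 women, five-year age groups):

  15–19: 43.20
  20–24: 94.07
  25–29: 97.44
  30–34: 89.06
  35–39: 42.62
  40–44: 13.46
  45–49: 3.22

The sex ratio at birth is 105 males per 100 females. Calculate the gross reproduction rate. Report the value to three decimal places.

Proportion female at birth = 100 / (100 + 105) = 0.48780.
Sum of ASFRs = 43.20 + 94.07 + 97.44 + 89.06 + 42.62 + 13.46 + 3.22 = 383.07
TFR = 5 × 383.07 / 1000 = 1.91535
GRR = 0.48780 × 1.91535 = 0.93431

0.934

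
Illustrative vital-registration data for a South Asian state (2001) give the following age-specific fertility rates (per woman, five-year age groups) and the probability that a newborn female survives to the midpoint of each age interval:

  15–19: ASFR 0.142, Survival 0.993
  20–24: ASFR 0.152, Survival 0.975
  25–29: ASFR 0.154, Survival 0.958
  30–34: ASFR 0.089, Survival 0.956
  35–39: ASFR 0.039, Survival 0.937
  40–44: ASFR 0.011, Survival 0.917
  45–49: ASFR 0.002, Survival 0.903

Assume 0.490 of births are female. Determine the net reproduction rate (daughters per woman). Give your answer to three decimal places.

1.397

Proportion female at birth = 0.490.
Each age group contributes 5 × ASFR × survival:
  15–19: 5 × 0.142 × 0.993 = 0.70503
  20–24: 5 × 0.152 × 0.975 = 0.74100
  25–29: 5 × 0.154 × 0.958 = 0.73766
  30–34: 5 × 0.089 × 0.956 = 0.42542
  35–39: 5 × 0.039 × 0.937 = 0.18272
  40–44: 5 × 0.011 × 0.917 = 0.05044
  45–49: 5 × 0.002 × 0.903 = 0.00903
Sum = 2.85130
NRR = 0.490 × 2.85130 = 1.39714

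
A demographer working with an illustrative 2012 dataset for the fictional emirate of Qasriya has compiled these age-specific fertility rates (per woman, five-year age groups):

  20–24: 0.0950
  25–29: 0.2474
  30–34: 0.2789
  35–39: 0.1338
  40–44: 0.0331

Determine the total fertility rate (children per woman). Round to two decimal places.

Sum of ASFRs = 0.0950 + 0.2474 + 0.2789 + 0.1338 + 0.0331 = 0.7882
TFR = 5 × 0.7882 = 3.941

3.94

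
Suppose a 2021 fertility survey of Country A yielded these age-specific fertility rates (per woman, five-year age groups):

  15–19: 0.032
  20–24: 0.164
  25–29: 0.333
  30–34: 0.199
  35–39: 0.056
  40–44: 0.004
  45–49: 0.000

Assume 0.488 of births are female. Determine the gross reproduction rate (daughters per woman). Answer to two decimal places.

Proportion female at birth = 0.488.
Sum of ASFRs = 0.032 + 0.164 + 0.333 + 0.199 + 0.056 + 0.004 + 0.000 = 0.788
TFR = 5 × 0.788 = 3.94
GRR = 0.488 × 3.94 = 1.92272

1.92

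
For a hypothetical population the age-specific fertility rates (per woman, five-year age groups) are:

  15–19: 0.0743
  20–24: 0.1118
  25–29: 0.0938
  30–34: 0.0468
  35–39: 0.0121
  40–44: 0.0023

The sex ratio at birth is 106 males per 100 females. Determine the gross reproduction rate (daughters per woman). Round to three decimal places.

Proportion female at birth = 100 / (100 + 106) = 0.48544.
Sum of ASFRs = 0.0743 + 0.1118 + 0.0938 + 0.0468 + 0.0121 + 0.0023 = 0.3411
TFR = 5 × 0.3411 = 1.7055
GRR = 0.48544 × 1.7055 = 0.82792

0.828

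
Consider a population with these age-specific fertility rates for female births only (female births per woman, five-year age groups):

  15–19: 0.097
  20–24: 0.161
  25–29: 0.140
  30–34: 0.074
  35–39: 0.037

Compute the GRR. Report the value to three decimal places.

Sum of female ASFRs = 0.097 + 0.161 + 0.140 + 0.074 + 0.037 = 0.509
GRR = 5 × 0.509 = 2.545

2.545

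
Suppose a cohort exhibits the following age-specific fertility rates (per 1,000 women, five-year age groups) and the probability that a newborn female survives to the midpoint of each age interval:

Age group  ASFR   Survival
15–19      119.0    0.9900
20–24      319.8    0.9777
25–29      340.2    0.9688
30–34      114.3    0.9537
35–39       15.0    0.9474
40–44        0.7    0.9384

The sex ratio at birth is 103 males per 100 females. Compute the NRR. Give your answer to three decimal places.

Proportion female at birth = 100 / (100 + 103) = 0.49261.
Weighting each age-specific rate by interval width and survival:
  15–19: 5 × 119.0/1000 × 0.9900 = 0.58905
  20–24: 5 × 319.8/1000 × 0.9777 = 1.56334
  25–29: 5 × 340.2/1000 × 0.9688 = 1.64793
  30–34: 5 × 114.3/1000 × 0.9537 = 0.54504
  35–39: 5 × 15.0/1000 × 0.9474 = 0.07106
  40–44: 5 × 0.7/1000 × 0.9384 = 0.00328
Sum = 4.41970
NRR = 0.49261 × 4.41970 = 2.17719
An NRR exceeding 1 indicates intrinsic growth under these rates.

2.177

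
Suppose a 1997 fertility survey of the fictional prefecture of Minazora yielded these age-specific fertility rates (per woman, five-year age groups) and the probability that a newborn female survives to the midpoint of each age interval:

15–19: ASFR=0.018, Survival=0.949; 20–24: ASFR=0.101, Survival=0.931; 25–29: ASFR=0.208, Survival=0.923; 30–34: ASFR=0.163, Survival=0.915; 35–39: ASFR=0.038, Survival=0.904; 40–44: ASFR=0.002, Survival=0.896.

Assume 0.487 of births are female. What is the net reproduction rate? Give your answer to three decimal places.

Proportion female at birth = 0.487.
Weighting each age-specific rate by interval width and survival:
  15–19: 5 × 0.018 × 0.949 = 0.08541
  20–24: 5 × 0.101 × 0.931 = 0.47016
  25–29: 5 × 0.208 × 0.923 = 0.95992
  30–34: 5 × 0.163 × 0.915 = 0.74573
  35–39: 5 × 0.038 × 0.904 = 0.17176
  40–44: 5 × 0.002 × 0.896 = 0.00896
Sum = 2.44194
NRR = 0.487 × 2.44194 = 1.18922
NRR > 1, so each generation more than replaces itself.

1.189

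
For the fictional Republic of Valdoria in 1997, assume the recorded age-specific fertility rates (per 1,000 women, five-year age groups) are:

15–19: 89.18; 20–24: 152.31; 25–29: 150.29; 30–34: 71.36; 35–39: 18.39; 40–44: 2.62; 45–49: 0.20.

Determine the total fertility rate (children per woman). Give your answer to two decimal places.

Sum of ASFRs = 89.18 + 152.31 + 150.29 + 71.36 + 18.39 + 2.62 + 0.20 = 484.35
TFR = 5 × 484.35 / 1000 = 2.42175

2.42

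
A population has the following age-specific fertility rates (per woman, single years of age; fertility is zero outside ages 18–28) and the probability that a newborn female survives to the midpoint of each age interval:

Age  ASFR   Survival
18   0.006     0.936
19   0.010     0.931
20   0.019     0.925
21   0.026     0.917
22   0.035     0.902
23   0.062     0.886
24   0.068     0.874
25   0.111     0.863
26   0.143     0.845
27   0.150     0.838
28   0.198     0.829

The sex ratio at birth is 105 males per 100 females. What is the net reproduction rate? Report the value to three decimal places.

0.346

Proportion female at birth = 100 / (100 + 105) = 0.48780.
Weighting each age-specific rate by interval width and survival:
  18: 1 × 0.006 × 0.936 = 0.00562
  19: 1 × 0.010 × 0.931 = 0.00931
  20: 1 × 0.019 × 0.925 = 0.01758
  21: 1 × 0.026 × 0.917 = 0.02384
  22: 1 × 0.035 × 0.902 = 0.03157
  23: 1 × 0.062 × 0.886 = 0.05493
  24: 1 × 0.068 × 0.874 = 0.05943
  25: 1 × 0.111 × 0.863 = 0.09579
  26: 1 × 0.143 × 0.845 = 0.12084
  27: 1 × 0.150 × 0.838 = 0.12570
  28: 1 × 0.198 × 0.829 = 0.16414
Sum = 0.70875
NRR = 0.48780 × 0.70875 = 0.34573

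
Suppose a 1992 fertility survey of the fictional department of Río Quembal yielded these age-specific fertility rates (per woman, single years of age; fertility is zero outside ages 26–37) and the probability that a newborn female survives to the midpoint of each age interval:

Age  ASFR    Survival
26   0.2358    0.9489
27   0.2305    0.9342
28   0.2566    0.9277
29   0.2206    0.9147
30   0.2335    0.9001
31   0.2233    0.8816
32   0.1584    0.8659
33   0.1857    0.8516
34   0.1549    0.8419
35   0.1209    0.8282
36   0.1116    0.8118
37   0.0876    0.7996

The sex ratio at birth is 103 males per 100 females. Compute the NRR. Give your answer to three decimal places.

0.972

Proportion female at birth = 100 / (100 + 103) = 0.49261.
Weighting each age-specific rate by interval width and survival:
  26: 1 × 0.2358 × 0.9489 = 0.22375
  27: 1 × 0.2305 × 0.9342 = 0.21533
  28: 1 × 0.2566 × 0.9277 = 0.23805
  29: 1 × 0.2206 × 0.9147 = 0.20178
  30: 1 × 0.2335 × 0.9001 = 0.21017
  31: 1 × 0.2233 × 0.8816 = 0.19686
  32: 1 × 0.1584 × 0.8659 = 0.13716
  33: 1 × 0.1857 × 0.8516 = 0.15814
  34: 1 × 0.1549 × 0.8419 = 0.13041
  35: 1 × 0.1209 × 0.8282 = 0.10013
  36: 1 × 0.1116 × 0.8118 = 0.09060
  37: 1 × 0.0876 × 0.7996 = 0.07004
Sum = 1.97242
NRR = 0.49261 × 1.97242 = 0.97163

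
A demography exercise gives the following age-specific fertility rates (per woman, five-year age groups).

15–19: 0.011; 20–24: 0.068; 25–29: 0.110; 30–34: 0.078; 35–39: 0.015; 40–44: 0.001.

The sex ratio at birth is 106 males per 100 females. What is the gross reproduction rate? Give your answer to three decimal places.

Proportion female at birth = 100 / (100 + 106) = 0.48544.
Sum of ASFRs = 0.011 + 0.068 + 0.110 + 0.078 + 0.015 + 0.001 = 0.283
TFR = 5 × 0.283 = 1.415
GRR = 0.48544 × 1.415 = 0.68690

0.687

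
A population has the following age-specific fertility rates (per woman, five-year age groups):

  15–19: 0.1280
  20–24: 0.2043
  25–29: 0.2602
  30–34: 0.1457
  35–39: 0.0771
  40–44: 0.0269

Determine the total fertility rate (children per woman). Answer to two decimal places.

Sum of ASFRs = 0.1280 + 0.2043 + 0.2602 + 0.1457 + 0.0771 + 0.0269 = 0.8422
TFR = 5 × 0.8422 = 4.211

4.21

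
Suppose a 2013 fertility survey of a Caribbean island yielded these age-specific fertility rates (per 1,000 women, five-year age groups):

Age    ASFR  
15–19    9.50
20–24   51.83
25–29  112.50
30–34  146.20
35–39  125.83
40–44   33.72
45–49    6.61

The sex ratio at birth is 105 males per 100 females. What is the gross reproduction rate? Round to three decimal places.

Proportion female at birth = 100 / (100 + 105) = 0.48780.
Sum of ASFRs = 9.50 + 51.83 + 112.50 + 146.20 + 125.83 + 33.72 + 6.61 = 486.19
TFR = 5 × 486.19 / 1000 = 2.43095
GRR = 0.48780 × 2.43095 = 1.18582

1.186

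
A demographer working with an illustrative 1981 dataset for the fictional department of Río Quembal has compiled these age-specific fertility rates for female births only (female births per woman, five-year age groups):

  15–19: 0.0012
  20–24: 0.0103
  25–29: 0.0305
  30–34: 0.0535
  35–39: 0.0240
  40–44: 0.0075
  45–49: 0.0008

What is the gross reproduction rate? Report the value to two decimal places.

0.64

Sum of female ASFRs = 0.0012 + 0.0103 + 0.0305 + 0.0535 + 0.0240 + 0.0075 + 0.0008 = 0.1278
GRR = 5 × 0.1278 = 0.639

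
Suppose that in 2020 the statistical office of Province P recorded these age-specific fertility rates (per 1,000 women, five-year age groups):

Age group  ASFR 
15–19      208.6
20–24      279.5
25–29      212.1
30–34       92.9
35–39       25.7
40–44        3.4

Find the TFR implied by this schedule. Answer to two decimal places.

4.11

Sum of ASFRs = 208.6 + 279.5 + 212.1 + 92.9 + 25.7 + 3.4 = 822.2
TFR = 5 × 822.2 / 1000 = 4.111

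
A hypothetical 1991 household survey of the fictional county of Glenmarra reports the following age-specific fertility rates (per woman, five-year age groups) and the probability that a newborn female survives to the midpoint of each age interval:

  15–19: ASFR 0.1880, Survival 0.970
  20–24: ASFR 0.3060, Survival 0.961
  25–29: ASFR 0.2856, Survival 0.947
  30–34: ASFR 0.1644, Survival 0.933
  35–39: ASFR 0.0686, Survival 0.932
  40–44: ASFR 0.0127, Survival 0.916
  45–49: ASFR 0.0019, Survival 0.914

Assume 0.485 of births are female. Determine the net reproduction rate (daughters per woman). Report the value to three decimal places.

2.371

Proportion female at birth = 0.485.
Weighting each age-specific rate by interval width and survival:
  15–19: 5 × 0.1880 × 0.970 = 0.91180
  20–24: 5 × 0.3060 × 0.961 = 1.47033
  25–29: 5 × 0.2856 × 0.947 = 1.35232
  30–34: 5 × 0.1644 × 0.933 = 0.76693
  35–39: 5 × 0.0686 × 0.932 = 0.31968
  40–44: 5 × 0.0127 × 0.916 = 0.05817
  45–49: 5 × 0.0019 × 0.914 = 0.00868
Sum = 4.88791
NRR = 0.485 × 4.88791 = 2.37064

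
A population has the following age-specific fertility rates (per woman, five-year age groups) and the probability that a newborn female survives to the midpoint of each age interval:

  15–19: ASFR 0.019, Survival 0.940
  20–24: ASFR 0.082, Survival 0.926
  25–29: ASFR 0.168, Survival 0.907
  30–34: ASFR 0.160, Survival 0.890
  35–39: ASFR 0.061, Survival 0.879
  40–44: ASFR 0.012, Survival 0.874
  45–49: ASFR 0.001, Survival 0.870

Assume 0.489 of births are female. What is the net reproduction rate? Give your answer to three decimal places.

1.109

Proportion female at birth = 0.489.
Survival-weighted fertility by age (5·fₓ·Sₓ):
  15–19: 5 × 0.019 × 0.940 = 0.08930
  20–24: 5 × 0.082 × 0.926 = 0.37966
  25–29: 5 × 0.168 × 0.907 = 0.76188
  30–34: 5 × 0.160 × 0.890 = 0.71200
  35–39: 5 × 0.061 × 0.879 = 0.26810
  40–44: 5 × 0.012 × 0.874 = 0.05244
  45–49: 5 × 0.001 × 0.870 = 0.00435
Sum = 2.26773
NRR = 0.489 × 2.26773 = 1.10892
NRR > 1, so each generation more than replaces itself.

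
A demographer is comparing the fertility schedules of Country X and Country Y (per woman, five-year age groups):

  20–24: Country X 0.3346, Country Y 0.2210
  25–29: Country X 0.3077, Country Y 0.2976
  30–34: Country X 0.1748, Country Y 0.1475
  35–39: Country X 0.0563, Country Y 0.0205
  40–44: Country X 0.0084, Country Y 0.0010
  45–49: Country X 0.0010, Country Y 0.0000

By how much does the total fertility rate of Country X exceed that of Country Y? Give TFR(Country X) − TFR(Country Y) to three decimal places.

0.976

Country X:
  Sum of ASFRs = 0.3346 + 0.3077 + 0.1748 + 0.0563 + 0.0084 + 0.0010 = 0.8828
  TFR = 5 × 0.8828 = 4.414
Country Y:
  Sum of ASFRs = 0.2210 + 0.2976 + 0.1475 + 0.0205 + 0.0010 + 0.0000 = 0.6876
  TFR = 5 × 0.6876 = 3.438
Difference = 4.414 − 3.438 = 0.976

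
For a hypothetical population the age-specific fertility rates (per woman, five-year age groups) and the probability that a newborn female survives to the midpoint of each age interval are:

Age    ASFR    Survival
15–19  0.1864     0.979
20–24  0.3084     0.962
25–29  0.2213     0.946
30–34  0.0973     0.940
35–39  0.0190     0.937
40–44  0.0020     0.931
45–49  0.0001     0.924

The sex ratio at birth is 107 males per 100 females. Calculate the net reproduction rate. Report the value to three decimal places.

1.932

Proportion female at birth = 100 / (100 + 107) = 0.48309.
Per-age-group product (5 × ASFR × survival probability):
  15–19: 5 × 0.1864 × 0.979 = 0.91243
  20–24: 5 × 0.3084 × 0.962 = 1.48340
  25–29: 5 × 0.2213 × 0.946 = 1.04675
  30–34: 5 × 0.0973 × 0.940 = 0.45731
  35–39: 5 × 0.0190 × 0.937 = 0.08902
  40–44: 5 × 0.0020 × 0.931 = 0.00931
  45–49: 5 × 0.0001 × 0.924 = 0.00046
Sum = 3.99868
NRR = 0.48309 × 3.99868 = 1.93172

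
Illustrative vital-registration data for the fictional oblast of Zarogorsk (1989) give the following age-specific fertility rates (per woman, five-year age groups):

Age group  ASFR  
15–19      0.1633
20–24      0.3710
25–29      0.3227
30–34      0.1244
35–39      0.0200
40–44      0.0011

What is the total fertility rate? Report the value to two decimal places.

5.01

Sum of ASFRs = 0.1633 + 0.3710 + 0.3227 + 0.1244 + 0.0200 + 0.0011 = 1.0025
TFR = 5 × 1.0025 = 5.0125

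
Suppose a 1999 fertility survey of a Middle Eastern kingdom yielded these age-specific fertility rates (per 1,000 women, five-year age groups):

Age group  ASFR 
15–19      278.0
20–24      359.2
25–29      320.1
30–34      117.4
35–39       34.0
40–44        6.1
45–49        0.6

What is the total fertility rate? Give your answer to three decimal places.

Sum of ASFRs = 278.0 + 359.2 + 320.1 + 117.4 + 34.0 + 6.1 + 0.6 = 1115.4
TFR = 5 × 1115.4 / 1000 = 5.577

5.577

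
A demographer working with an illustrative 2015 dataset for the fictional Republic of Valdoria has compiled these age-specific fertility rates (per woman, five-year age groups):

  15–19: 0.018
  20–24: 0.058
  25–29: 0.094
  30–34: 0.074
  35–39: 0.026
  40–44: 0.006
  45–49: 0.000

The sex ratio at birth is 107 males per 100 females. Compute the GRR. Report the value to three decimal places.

0.667

Proportion female at birth = 100 / (100 + 107) = 0.48309.
Sum of ASFRs = 0.018 + 0.058 + 0.094 + 0.074 + 0.026 + 0.006 + 0.000 = 0.276
TFR = 5 × 0.276 = 1.38
GRR = 0.48309 × 1.38 = 0.66666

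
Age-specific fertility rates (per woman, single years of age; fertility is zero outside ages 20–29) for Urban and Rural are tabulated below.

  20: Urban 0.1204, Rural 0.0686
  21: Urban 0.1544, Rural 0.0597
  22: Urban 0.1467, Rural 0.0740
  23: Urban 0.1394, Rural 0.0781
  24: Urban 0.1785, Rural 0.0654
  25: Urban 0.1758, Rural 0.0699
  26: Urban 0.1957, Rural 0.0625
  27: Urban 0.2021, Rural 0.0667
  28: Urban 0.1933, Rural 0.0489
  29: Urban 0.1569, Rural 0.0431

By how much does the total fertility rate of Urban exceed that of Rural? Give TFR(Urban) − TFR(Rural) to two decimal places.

Urban:
  Sum of ASFRs = 0.1204 + 0.1544 + 0.1467 + 0.1394 + 0.1785 + 0.1758 + 0.1957 + 0.2021 + 0.1933 + 0.1569 = 1.6632
  TFR = 1.6632
Rural:
  Sum of ASFRs = 0.0686 + 0.0597 + 0.0740 + 0.0781 + 0.0654 + 0.0699 + 0.0625 + 0.0667 + 0.0489 + 0.0431 = 0.6369
  TFR = 0.6369
Difference = 1.6632 − 0.6369 = 1.0263

1.03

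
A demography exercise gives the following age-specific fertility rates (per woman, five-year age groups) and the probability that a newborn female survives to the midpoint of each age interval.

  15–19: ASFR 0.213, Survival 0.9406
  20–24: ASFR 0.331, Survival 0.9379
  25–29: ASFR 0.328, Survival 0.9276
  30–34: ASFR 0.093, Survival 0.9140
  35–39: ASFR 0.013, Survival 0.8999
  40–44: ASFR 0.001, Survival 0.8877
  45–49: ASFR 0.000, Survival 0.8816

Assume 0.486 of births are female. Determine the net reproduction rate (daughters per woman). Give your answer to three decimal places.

2.218

Proportion female at birth = 0.486.
Weighting each age-specific rate by interval width and survival:
  15–19: 5 × 0.213 × 0.9406 = 1.00174
  20–24: 5 × 0.331 × 0.9379 = 1.55222
  25–29: 5 × 0.328 × 0.9276 = 1.52126
  30–34: 5 × 0.093 × 0.9140 = 0.42501
  35–39: 5 × 0.013 × 0.8999 = 0.05849
  40–44: 5 × 0.001 × 0.8877 = 0.00444
  45–49: 5 × 0.000 × 0.8816 = 0.00000
Sum = 4.56316
NRR = 0.486 × 4.56316 = 2.21770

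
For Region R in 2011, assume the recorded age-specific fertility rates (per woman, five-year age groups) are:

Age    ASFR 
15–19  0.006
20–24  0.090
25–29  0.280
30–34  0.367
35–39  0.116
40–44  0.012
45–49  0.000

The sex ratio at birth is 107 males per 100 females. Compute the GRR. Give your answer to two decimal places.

2.10

Proportion female at birth = 100 / (100 + 107) = 0.48309.
Sum of ASFRs = 0.006 + 0.090 + 0.280 + 0.367 + 0.116 + 0.012 + 0.000 = 0.871
TFR = 5 × 0.871 = 4.355
GRR = 0.48309 × 4.355 = 2.10386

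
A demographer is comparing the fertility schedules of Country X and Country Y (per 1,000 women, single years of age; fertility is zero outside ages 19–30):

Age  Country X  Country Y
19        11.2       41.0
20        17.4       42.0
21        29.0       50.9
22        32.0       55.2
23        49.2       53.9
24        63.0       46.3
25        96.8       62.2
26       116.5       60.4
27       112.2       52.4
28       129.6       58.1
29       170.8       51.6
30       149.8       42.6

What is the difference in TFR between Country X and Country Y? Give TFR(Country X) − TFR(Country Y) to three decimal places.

Country X:
  Sum of ASFRs = 11.2 + 17.4 + 29.0 + 32.0 + 49.2 + 63.0 + 96.8 + 116.5 + 112.2 + 129.6 + 170.8 + 149.8 = 977.5
  TFR = 977.5 / 1000 = 0.9775
Country Y:
  Sum of ASFRs = 41.0 + 42.0 + 50.9 + 55.2 + 53.9 + 46.3 + 62.2 + 60.4 + 52.4 + 58.1 + 51.6 + 42.6 = 616.6
  TFR = 616.6 / 1000 = 0.6166
Difference = 0.9775 − 0.6166 = 0.3609

0.361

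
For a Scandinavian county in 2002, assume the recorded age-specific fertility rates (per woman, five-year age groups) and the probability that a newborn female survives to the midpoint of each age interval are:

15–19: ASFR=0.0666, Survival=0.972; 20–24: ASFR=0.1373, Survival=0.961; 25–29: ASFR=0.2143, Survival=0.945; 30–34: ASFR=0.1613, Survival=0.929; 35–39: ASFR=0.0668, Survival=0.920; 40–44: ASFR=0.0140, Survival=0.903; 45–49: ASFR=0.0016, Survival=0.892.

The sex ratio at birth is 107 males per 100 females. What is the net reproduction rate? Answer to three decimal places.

1.509

Proportion female at birth = 100 / (100 + 107) = 0.48309.
Weighting each age-specific rate by interval width and survival:
  15–19: 5 × 0.0666 × 0.972 = 0.32368
  20–24: 5 × 0.1373 × 0.961 = 0.65973
  25–29: 5 × 0.2143 × 0.945 = 1.01257
  30–34: 5 × 0.1613 × 0.929 = 0.74924
  35–39: 5 × 0.0668 × 0.920 = 0.30728
  40–44: 5 × 0.0140 × 0.903 = 0.06321
  45–49: 5 × 0.0016 × 0.892 = 0.00714
Sum = 3.12285
NRR = 0.48309 × 3.12285 = 1.50862
With NRR above 1 the population is above replacement fertility.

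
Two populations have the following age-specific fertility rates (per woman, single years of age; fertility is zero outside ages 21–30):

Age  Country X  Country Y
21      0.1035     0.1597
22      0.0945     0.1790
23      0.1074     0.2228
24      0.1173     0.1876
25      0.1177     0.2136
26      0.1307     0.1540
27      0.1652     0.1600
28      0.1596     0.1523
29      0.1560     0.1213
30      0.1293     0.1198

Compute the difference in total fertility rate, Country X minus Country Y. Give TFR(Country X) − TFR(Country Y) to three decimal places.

-0.389

Country X:
  Sum of ASFRs = 0.1035 + 0.0945 + 0.1074 + 0.1173 + 0.1177 + 0.1307 + 0.1652 + 0.1596 + 0.1560 + 0.1293 = 1.2812
  TFR = 1.2812
Country Y:
  Sum of ASFRs = 0.1597 + 0.1790 + 0.2228 + 0.1876 + 0.2136 + 0.1540 + 0.1600 + 0.1523 + 0.1213 + 0.1198 = 1.6701
  TFR = 1.6701
Difference = 1.2812 − 1.6701 = -0.3889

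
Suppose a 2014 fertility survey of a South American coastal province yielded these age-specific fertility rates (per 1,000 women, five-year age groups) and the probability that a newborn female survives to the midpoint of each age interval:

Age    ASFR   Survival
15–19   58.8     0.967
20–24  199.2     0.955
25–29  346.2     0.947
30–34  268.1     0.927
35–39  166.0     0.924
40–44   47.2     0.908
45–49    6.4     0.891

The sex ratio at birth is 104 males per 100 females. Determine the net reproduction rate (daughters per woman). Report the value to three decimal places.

Proportion female at birth = 100 / (100 + 104) = 0.49020.
Per-age-group product (5 × ASFR × survival probability):
  15–19: 5 × 58.8/1000 × 0.967 = 0.28430
  20–24: 5 × 199.2/1000 × 0.955 = 0.95118
  25–29: 5 × 346.2/1000 × 0.947 = 1.63926
  30–34: 5 × 268.1/1000 × 0.927 = 1.24264
  35–39: 5 × 166.0/1000 × 0.924 = 0.76692
  40–44: 5 × 47.2/1000 × 0.908 = 0.21429
  45–49: 5 × 6.4/1000 × 0.891 = 0.02851
Sum = 5.12710
NRR = 0.49020 × 5.12710 = 2.51330
NRR > 1, so each generation more than replaces itself.

2.513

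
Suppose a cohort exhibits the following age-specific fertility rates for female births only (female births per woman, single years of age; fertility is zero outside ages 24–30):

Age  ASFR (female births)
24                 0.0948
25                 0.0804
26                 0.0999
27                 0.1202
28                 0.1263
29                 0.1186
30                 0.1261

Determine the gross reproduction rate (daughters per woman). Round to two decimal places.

Sum of female ASFRs = 0.0948 + 0.0804 + 0.0999 + 0.1202 + 0.1263 + 0.1186 + 0.1261 = 0.7663
GRR = 0.7663

0.77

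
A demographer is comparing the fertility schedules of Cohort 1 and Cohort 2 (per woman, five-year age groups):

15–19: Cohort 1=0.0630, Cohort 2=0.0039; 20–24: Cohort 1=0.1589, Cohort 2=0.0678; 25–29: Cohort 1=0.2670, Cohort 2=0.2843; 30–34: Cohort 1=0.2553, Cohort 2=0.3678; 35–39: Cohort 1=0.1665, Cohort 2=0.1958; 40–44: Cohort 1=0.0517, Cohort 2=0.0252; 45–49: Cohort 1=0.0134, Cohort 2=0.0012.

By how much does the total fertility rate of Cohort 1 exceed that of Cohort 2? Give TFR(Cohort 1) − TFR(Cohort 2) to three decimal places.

Cohort 1:
  Sum of ASFRs = 0.0630 + 0.1589 + 0.2670 + 0.2553 + 0.1665 + 0.0517 + 0.0134 = 0.9758
  TFR = 5 × 0.9758 = 4.879
Cohort 2:
  Sum of ASFRs = 0.0039 + 0.0678 + 0.2843 + 0.3678 + 0.1958 + 0.0252 + 0.0012 = 0.9460
  TFR = 5 × 0.9460 = 4.73
Difference = 4.879 − 4.73 = 0.149

0.149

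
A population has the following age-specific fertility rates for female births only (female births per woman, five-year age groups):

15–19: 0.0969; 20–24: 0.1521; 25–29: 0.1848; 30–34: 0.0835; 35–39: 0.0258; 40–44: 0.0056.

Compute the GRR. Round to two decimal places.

2.74

Sum of female ASFRs = 0.0969 + 0.1521 + 0.1848 + 0.0835 + 0.0258 + 0.0056 = 0.5487
GRR = 5 × 0.5487 = 2.7435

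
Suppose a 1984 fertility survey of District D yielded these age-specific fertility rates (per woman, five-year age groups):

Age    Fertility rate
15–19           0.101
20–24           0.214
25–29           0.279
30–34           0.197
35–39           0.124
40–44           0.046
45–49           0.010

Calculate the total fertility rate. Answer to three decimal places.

Sum of ASFRs = 0.101 + 0.214 + 0.279 + 0.197 + 0.124 + 0.046 + 0.010 = 0.971
TFR = 5 × 0.971 = 4.855

4.855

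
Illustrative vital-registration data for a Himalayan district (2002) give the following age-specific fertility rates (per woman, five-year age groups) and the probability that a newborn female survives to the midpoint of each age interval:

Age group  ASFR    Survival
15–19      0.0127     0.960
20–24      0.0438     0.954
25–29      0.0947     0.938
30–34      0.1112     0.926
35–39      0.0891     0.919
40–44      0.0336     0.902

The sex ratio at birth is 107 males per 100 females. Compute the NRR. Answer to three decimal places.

Proportion female at birth = 100 / (100 + 107) = 0.48309.
Each age group contributes 5 × ASFR × survival:
  15–19: 5 × 0.0127 × 0.960 = 0.06096
  20–24: 5 × 0.0438 × 0.954 = 0.20893
  25–29: 5 × 0.0947 × 0.938 = 0.44414
  30–34: 5 × 0.1112 × 0.926 = 0.51486
  35–39: 5 × 0.0891 × 0.919 = 0.40941
  40–44: 5 × 0.0336 × 0.902 = 0.15154
Sum = 1.78984
NRR = 0.48309 × 1.78984 = 0.86465

0.865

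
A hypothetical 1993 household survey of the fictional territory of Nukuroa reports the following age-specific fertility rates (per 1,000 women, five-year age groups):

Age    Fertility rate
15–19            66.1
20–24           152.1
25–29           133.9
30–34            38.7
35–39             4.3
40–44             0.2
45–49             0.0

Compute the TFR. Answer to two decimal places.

Sum of ASFRs = 66.1 + 152.1 + 133.9 + 38.7 + 4.3 + 0.2 + 0.0 = 395.3
TFR = 5 × 395.3 / 1000 = 1.9765

1.98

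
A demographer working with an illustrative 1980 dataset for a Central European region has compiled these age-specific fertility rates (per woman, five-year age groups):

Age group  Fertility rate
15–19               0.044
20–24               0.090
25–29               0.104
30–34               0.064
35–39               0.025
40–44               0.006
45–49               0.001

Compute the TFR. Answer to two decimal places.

Sum of ASFRs = 0.044 + 0.090 + 0.104 + 0.064 + 0.025 + 0.006 + 0.001 = 0.334
TFR = 5 × 0.334 = 1.67

1.67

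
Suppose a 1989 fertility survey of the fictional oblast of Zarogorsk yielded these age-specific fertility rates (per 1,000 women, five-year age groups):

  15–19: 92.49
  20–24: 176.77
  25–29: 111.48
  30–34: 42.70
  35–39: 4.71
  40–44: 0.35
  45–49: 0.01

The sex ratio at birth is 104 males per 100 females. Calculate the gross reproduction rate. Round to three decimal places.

1.050

Proportion female at birth = 100 / (100 + 104) = 0.49020.
Sum of ASFRs = 92.49 + 176.77 + 111.48 + 42.70 + 4.71 + 0.35 + 0.01 = 428.51
TFR = 5 × 428.51 / 1000 = 2.14255
GRR = 0.49020 × 2.14255 = 1.05028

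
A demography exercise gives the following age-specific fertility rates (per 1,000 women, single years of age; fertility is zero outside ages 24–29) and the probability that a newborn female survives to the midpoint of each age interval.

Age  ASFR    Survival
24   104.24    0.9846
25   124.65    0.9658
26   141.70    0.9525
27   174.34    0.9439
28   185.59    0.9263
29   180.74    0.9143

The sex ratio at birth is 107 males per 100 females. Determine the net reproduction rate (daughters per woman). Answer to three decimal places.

0.415

Proportion female at birth = 100 / (100 + 107) = 0.48309.
Weighting each age-specific rate by interval width and survival:
  24: 1 × 104.24/1000 × 0.9846 = 0.10263
  25: 1 × 124.65/1000 × 0.9658 = 0.12039
  26: 1 × 141.70/1000 × 0.9525 = 0.13497
  27: 1 × 174.34/1000 × 0.9439 = 0.16456
  28: 1 × 185.59/1000 × 0.9263 = 0.17191
  29: 1 × 180.74/1000 × 0.9143 = 0.16525
Sum = 0.85971
NRR = 0.48309 × 0.85971 = 0.41532
With NRR below 1 the population is below replacement fertility.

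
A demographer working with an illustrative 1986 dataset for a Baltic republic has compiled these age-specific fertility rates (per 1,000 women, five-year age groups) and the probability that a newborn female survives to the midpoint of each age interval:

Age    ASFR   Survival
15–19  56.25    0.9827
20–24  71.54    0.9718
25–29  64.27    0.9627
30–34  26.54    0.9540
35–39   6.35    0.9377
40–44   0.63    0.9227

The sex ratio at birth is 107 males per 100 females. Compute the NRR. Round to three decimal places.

Proportion female at birth = 100 / (100 + 107) = 0.48309.
Each age group contributes 5 × ASFR × survival:
  15–19: 5 × 56.25/1000 × 0.9827 = 0.27638
  20–24: 5 × 71.54/1000 × 0.9718 = 0.34761
  25–29: 5 × 64.27/1000 × 0.9627 = 0.30936
  30–34: 5 × 26.54/1000 × 0.9540 = 0.12660
  35–39: 5 × 6.35/1000 × 0.9377 = 0.02977
  40–44: 5 × 0.63/1000 × 0.9227 = 0.00291
Sum = 1.09263
NRR = 0.48309 × 1.09263 = 0.52784
With NRR below 1 the population is below replacement fertility.

0.528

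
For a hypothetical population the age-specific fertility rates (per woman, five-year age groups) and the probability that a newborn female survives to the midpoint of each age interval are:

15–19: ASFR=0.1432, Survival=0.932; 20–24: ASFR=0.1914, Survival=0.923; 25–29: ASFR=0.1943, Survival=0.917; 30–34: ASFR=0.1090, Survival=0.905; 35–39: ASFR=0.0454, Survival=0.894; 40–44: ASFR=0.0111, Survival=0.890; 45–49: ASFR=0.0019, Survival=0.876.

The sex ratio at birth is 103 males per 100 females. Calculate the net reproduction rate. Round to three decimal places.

Proportion female at birth = 100 / (100 + 103) = 0.49261.
Per-age-group product (5 × ASFR × survival probability):
  15–19: 5 × 0.1432 × 0.932 = 0.66731
  20–24: 5 × 0.1914 × 0.923 = 0.88331
  25–29: 5 × 0.1943 × 0.917 = 0.89087
  30–34: 5 × 0.1090 × 0.905 = 0.49323
  35–39: 5 × 0.0454 × 0.894 = 0.20294
  40–44: 5 × 0.0111 × 0.890 = 0.04940
  45–49: 5 × 0.0019 × 0.876 = 0.00832
Sum = 3.19538
NRR = 0.49261 × 3.19538 = 1.57408
An NRR exceeding 1 indicates intrinsic growth under these rates.

1.574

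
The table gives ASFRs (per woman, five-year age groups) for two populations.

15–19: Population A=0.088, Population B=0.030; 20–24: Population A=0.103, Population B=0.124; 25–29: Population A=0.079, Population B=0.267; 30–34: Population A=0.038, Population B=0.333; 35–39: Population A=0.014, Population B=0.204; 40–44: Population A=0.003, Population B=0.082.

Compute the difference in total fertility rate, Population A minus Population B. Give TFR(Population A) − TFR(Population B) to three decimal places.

-3.575

Population A:
  Sum of ASFRs = 0.088 + 0.103 + 0.079 + 0.038 + 0.014 + 0.003 = 0.325
  TFR = 5 × 0.325 = 1.625
Population B:
  Sum of ASFRs = 0.030 + 0.124 + 0.267 + 0.333 + 0.204 + 0.082 = 1.040
  TFR = 5 × 1.040 = 5.2
Difference = 1.625 − 5.2 = -3.575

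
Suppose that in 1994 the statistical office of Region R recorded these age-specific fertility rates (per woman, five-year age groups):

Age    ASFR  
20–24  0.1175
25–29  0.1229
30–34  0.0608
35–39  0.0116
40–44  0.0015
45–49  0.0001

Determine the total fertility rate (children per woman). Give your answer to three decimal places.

1.572

Sum of ASFRs = 0.1175 + 0.1229 + 0.0608 + 0.0116 + 0.0015 + 0.0001 = 0.3144
TFR = 5 × 0.3144 = 1.572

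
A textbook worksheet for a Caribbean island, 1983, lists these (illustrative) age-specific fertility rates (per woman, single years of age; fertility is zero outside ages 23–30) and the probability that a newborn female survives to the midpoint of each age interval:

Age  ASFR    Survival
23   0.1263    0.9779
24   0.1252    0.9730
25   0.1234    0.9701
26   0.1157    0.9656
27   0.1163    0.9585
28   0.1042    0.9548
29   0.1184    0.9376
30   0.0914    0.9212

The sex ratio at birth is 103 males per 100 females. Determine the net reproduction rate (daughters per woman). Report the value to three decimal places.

0.435

Proportion female at birth = 100 / (100 + 103) = 0.49261.
Weighting each age-specific rate by interval width and survival:
  23: 1 × 0.1263 × 0.9779 = 0.12351
  24: 1 × 0.1252 × 0.9730 = 0.12182
  25: 1 × 0.1234 × 0.9701 = 0.11971
  26: 1 × 0.1157 × 0.9656 = 0.11172
  27: 1 × 0.1163 × 0.9585 = 0.11147
  28: 1 × 0.1042 × 0.9548 = 0.09949
  29: 1 × 0.1184 × 0.9376 = 0.11101
  30: 1 × 0.0914 × 0.9212 = 0.08420
Sum = 0.88293
NRR = 0.49261 × 0.88293 = 0.43494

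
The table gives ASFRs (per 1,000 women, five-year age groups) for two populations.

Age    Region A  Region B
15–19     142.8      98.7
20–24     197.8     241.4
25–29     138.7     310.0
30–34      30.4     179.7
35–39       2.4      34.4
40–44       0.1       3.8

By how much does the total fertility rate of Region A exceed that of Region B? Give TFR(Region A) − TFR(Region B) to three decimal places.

Region A:
  Sum of ASFRs = 142.8 + 197.8 + 138.7 + 30.4 + 2.4 + 0.1 = 512.2
  TFR = 5 × 512.2 / 1000 = 2.561
Region B:
  Sum of ASFRs = 98.7 + 241.4 + 310.0 + 179.7 + 34.4 + 3.8 = 868.0
  TFR = 5 × 868.0 / 1000 = 4.34
Difference = 2.561 − 4.34 = -1.779

-1.779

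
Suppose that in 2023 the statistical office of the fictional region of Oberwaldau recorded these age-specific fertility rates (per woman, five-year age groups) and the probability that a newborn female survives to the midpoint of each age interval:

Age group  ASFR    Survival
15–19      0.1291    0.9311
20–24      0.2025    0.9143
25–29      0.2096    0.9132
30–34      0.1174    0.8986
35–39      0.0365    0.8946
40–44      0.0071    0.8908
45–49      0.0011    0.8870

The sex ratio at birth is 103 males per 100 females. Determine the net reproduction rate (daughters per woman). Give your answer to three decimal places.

Proportion female at birth = 100 / (100 + 103) = 0.49261.
Each age group contributes 5 × ASFR × survival:
  15–19: 5 × 0.1291 × 0.9311 = 0.60103
  20–24: 5 × 0.2025 × 0.9143 = 0.92573
  25–29: 5 × 0.2096 × 0.9132 = 0.95703
  30–34: 5 × 0.1174 × 0.8986 = 0.52748
  35–39: 5 × 0.0365 × 0.8946 = 0.16326
  40–44: 5 × 0.0071 × 0.8908 = 0.03162
  45–49: 5 × 0.0011 × 0.8870 = 0.00488
Sum = 3.21103
NRR = 0.49261 × 3.21103 = 1.58179
With NRR above 1 the population is above replacement fertility.

1.582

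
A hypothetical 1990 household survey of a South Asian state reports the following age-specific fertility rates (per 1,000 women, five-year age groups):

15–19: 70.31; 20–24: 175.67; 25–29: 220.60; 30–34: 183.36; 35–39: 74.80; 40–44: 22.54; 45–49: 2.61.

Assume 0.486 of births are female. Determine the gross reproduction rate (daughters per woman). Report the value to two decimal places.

Proportion female at birth = 0.486.
Sum of ASFRs = 70.31 + 175.67 + 220.60 + 183.36 + 74.80 + 22.54 + 2.61 = 749.89
TFR = 5 × 749.89 / 1000 = 3.74945
GRR = 0.486 × 3.74945 = 1.82223

1.82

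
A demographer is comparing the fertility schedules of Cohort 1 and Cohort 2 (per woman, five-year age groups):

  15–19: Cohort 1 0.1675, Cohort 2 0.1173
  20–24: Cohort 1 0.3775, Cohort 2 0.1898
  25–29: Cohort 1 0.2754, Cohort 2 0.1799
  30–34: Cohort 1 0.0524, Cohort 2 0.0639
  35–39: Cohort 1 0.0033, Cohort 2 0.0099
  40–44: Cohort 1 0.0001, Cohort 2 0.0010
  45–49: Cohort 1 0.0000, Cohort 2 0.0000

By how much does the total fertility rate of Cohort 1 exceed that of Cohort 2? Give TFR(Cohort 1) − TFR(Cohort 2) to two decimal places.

1.57

Cohort 1:
  Sum of ASFRs = 0.1675 + 0.3775 + 0.2754 + 0.0524 + 0.0033 + 0.0001 + 0.0000 = 0.8762
  TFR = 5 × 0.8762 = 4.381
Cohort 2:
  Sum of ASFRs = 0.1173 + 0.1898 + 0.1799 + 0.0639 + 0.0099 + 0.0010 + 0.0000 = 0.5618
  TFR = 5 × 0.5618 = 2.809
Difference = 4.381 − 2.809 = 1.572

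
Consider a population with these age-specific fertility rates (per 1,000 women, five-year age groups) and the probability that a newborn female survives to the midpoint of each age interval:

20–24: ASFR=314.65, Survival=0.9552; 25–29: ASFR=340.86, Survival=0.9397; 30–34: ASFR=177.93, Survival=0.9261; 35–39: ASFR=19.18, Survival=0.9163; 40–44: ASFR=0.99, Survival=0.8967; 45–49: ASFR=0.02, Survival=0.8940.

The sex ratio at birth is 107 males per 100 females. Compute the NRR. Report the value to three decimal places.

Proportion female at birth = 100 / (100 + 107) = 0.48309.
Per-age-group product (5 × ASFR × survival probability):
  20–24: 5 × 314.65/1000 × 0.9552 = 1.50277
  25–29: 5 × 340.86/1000 × 0.9397 = 1.60153
  30–34: 5 × 177.93/1000 × 0.9261 = 0.82390
  35–39: 5 × 19.18/1000 × 0.9163 = 0.08787
  40–44: 5 × 0.99/1000 × 0.8967 = 0.00444
  45–49: 5 × 0.02/1000 × 0.8940 = 0.00009
Sum = 4.02060
NRR = 0.48309 × 4.02060 = 1.94231

1.942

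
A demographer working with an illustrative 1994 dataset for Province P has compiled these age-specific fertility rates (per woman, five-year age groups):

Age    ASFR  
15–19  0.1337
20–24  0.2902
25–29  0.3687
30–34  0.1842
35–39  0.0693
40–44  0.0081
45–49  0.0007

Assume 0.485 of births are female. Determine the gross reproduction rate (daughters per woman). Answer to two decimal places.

Proportion female at birth = 0.485.
Sum of ASFRs = 0.1337 + 0.2902 + 0.3687 + 0.1842 + 0.0693 + 0.0081 + 0.0007 = 1.0549
TFR = 5 × 1.0549 = 5.2745
GRR = 0.485 × 5.2745 = 2.55813

2.56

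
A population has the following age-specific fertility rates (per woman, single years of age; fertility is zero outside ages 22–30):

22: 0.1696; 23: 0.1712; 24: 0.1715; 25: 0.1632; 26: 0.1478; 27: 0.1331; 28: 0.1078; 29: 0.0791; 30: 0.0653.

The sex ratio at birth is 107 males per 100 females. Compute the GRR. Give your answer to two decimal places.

0.58

Proportion female at birth = 100 / (100 + 107) = 0.48309.
Sum of ASFRs = 0.1696 + 0.1712 + 0.1715 + 0.1632 + 0.1478 + 0.1331 + 0.1078 + 0.0791 + 0.0653 = 1.2086
TFR = 1.2086
GRR = 0.48309 × 1.2086 = 0.58386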